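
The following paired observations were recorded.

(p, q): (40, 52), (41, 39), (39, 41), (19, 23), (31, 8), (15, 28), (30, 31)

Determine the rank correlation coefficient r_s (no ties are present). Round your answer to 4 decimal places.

Rank p: 6, 7, 5, 2, 4, 1, 3
Rank q: 7, 5, 6, 2, 1, 3, 4
d = rank(p) − rank(q): -1, 2, -1, 0, 3, -2, -1; Σd² = 20
ρ = 1 − 6Σd² / [n(n²−1)] = 1 − 6×20 / (7×48) = 1 − 120/336 ≈ 0.6429

0.6429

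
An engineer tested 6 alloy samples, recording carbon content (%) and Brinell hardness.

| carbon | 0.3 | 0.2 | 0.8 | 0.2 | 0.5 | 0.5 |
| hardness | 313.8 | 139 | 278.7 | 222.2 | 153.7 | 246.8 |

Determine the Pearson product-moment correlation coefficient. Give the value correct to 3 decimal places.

0.318

n = 6, Σx = 2.5, Σy = 1354.2, Σx² = 1.31, Σy² = 329371.9, Σxy = 589.59
nΣxy − ΣxΣy = 3537.54 − 3385.5 = 152.04
nΣx² − (Σx)² = 7.86 − 6.25 = 1.61; nΣy² − (Σy)² = 1976231.4 − 1833857.64 = 142373.76
r = 152.04 / √(1.61 × 142373.76) = 152.04 / 478.7711 ≈ 0.318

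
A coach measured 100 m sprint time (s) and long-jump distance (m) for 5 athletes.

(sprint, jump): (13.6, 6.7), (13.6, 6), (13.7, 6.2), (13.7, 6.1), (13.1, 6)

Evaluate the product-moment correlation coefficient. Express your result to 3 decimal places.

0.307

n = 5, Σx = 67.7, Σy = 31, Σx² = 916.91, Σy² = 192.54, Σxy = 419.83
nΣxy − ΣxΣy = 2099.15 − 2098.7 = 0.45
nΣx² − (Σx)² = 4584.55 − 4583.29 = 1.26; nΣy² − (Σy)² = 962.7 − 961 = 1.7
r = 0.45 / √(1.26 × 1.7) = 0.45 / 1.4636 ≈ 0.307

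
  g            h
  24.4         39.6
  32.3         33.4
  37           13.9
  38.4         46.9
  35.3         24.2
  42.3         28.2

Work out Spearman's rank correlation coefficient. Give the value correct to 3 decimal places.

-0.143

Rank g: 1, 2, 4, 5, 3, 6
Rank h: 5, 4, 1, 6, 2, 3
d = rank(g) − rank(h): -4, -2, 3, -1, 1, 3; Σd² = 40
ρ = 1 − 6Σd² / [n(n²−1)] = 1 − 6×40 / (6×35) = 1 − 240/210 ≈ -0.143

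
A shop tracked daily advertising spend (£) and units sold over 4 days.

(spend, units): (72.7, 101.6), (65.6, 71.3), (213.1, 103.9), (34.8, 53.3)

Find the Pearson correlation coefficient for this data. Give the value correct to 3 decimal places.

0.717

n = 4, Σx = 386.2, Σy = 330.1, Σx² = 56211.3, Σy² = 29042.35, Σxy = 36059.53
nΣxy − ΣxΣy = 144238.12 − 127484.62 = 16753.5
nΣx² − (Σx)² = 224845.2 − 149150.44 = 75694.76; nΣy² − (Σy)² = 116169.4 − 108966.01 = 7203.39
r = 16753.5 / √(75694.76 × 7203.39) = 16753.5 / 23350.7789 ≈ 0.717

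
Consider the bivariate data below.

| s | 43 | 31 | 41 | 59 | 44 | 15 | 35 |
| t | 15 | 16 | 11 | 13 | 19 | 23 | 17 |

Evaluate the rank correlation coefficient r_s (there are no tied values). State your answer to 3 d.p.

Rank s: 5, 2, 4, 7, 6, 1, 3
Rank t: 3, 4, 1, 2, 6, 7, 5
d = rank(s) − rank(t): 2, -2, 3, 5, 0, -6, -2; Σd² = 82
ρ = 1 − 6Σd² / [n(n²−1)] = 1 − 6×82 / (7×48) = 1 − 492/336 ≈ -0.464

-0.464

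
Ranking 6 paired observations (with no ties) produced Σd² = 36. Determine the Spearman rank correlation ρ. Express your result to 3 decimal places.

ρ = 1 − 6Σd² / [n(n²−1)] = 1 − 6×36 / (6×35)
  = 1 − 216/210 = 1 − 1.0286 ≈ -0.029

-0.029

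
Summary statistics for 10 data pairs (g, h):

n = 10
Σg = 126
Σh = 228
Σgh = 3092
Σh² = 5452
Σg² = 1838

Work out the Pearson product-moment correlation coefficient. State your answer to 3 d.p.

r = (nΣgh − ΣgΣh) / √[(nΣg² − (Σg)²)(nΣh² − (Σh)²)]
Numerator: 10×3092 − 126×228 = 2192
Denominator: √[(18380 − 15876)(54520 − 51984)] = √[2504 × 2536] = 2519.9492
r = 2192 / 2519.9492 ≈ 0.870

0.870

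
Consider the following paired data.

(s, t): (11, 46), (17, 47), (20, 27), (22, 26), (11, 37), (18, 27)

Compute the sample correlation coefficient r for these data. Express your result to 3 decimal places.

n = 6, Σs = 99, Σt = 210, Σs² = 1739, Σt² = 7828, Σst = 3310
nΣst − ΣsΣt = 19860 − 20790 = -930
nΣs² − (Σs)² = 10434 − 9801 = 633; nΣt² − (Σt)² = 46968 − 44100 = 2868
r = -930 / √(633 × 2868) = -930 / 1347.3841 ≈ -0.690

-0.690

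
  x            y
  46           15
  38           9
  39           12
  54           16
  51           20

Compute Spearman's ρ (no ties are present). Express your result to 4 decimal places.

Rank x: 3, 1, 2, 5, 4
Rank y: 3, 1, 2, 4, 5
d = rank(x) − rank(y): 0, 0, 0, 1, -1; Σd² = 2
ρ = 1 − 6Σd² / [n(n²−1)] = 1 − 6×2 / (5×24) = 1 − 12/120 ≈ 0.9000

0.9000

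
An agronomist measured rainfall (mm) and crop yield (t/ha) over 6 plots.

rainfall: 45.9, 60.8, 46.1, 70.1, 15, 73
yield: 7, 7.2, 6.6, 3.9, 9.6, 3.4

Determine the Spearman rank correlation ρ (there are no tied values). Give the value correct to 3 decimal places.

-0.829

Rank rainfall: 2, 4, 3, 5, 1, 6
Rank yield: 4, 5, 3, 2, 6, 1
d = rank(rainfall) − rank(yield): -2, -1, 0, 3, -5, 5; Σd² = 64
ρ = 1 − 6Σd² / [n(n²−1)] = 1 − 6×64 / (6×35) = 1 − 384/210 ≈ -0.829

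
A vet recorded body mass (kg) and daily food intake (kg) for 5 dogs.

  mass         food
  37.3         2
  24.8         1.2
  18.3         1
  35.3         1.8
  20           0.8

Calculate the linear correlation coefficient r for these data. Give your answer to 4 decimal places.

0.9769

n = 5, Σx = 135.7, Σy = 6.8, Σx² = 3987.31, Σy² = 10.32, Σxy = 202.2
nΣxy − ΣxΣy = 1011 − 922.76 = 88.24
nΣx² − (Σx)² = 19936.55 − 18414.49 = 1522.06; nΣy² − (Σy)² = 51.6 − 46.24 = 5.36
r = 88.24 / √(1522.06 × 5.36) = 88.24 / 90.3230 ≈ 0.9769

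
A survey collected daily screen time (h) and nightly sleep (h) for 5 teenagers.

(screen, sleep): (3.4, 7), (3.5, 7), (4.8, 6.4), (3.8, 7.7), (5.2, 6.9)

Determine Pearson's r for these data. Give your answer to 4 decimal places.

n = 5, Σx = 20.7, Σy = 35, Σx² = 88.33, Σy² = 245.86, Σxy = 144.16
nΣxy − ΣxΣy = 720.8 − 724.5 = -3.7
nΣx² − (Σx)² = 441.65 − 428.49 = 13.16; nΣy² − (Σy)² = 1229.3 − 1225 = 4.3
r = -3.7 / √(13.16 × 4.3) = -3.7 / 7.5225 ≈ -0.4919

-0.4919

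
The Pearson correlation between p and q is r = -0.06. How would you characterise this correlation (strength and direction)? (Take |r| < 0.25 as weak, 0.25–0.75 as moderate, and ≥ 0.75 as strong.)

weak negative

r = -0.06 < 0 so the relationship is negative.
|r| = 0.06, which falls in the weak range.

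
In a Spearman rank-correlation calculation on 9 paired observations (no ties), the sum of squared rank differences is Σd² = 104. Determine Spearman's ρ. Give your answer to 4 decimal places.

0.1333

ρ = 1 − 6Σd² / [n(n²−1)] = 1 − 6×104 / (9×80)
  = 1 − 624/720 = 1 − 0.86667 ≈ 0.1333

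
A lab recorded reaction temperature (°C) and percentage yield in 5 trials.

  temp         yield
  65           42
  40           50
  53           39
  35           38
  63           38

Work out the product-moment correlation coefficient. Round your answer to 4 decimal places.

-0.2838

n = 5, Σx = 256, Σy = 207, Σx² = 13828, Σy² = 8673, Σxy = 10521
nΣxy − ΣxΣy = 52605 − 52992 = -387
nΣx² − (Σx)² = 69140 − 65536 = 3604; nΣy² − (Σy)² = 43365 − 42849 = 516
r = -387 / √(3604 × 516) = -387 / 1363.6950 ≈ -0.2838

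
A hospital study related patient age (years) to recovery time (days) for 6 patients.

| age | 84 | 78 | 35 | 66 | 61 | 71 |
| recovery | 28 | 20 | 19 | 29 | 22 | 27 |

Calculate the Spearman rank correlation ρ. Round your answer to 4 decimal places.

0.4286

Rank age: 6, 5, 1, 3, 2, 4
Rank recovery: 5, 2, 1, 6, 3, 4
d = rank(age) − rank(recovery): 1, 3, 0, -3, -1, 0; Σd² = 20
ρ = 1 − 6Σd² / [n(n²−1)] = 1 − 6×20 / (6×35) = 1 − 120/210 ≈ 0.4286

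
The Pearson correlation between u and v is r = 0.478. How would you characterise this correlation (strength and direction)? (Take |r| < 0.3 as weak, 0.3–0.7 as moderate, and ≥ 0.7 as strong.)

moderate positive

r = 0.478 > 0 so the relationship is positive.
|r| = 0.478, which falls in the moderate range.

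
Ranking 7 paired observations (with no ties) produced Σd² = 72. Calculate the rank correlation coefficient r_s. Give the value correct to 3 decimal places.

-0.286

ρ = 1 − 6Σd² / [n(n²−1)] = 1 − 6×72 / (7×48)
  = 1 − 432/336 = 1 − 1.2857 ≈ -0.286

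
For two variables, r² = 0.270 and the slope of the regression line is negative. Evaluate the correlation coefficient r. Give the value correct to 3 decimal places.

-0.520

|r| = √0.270 = 0.520
The association is negative, so r = −0.520.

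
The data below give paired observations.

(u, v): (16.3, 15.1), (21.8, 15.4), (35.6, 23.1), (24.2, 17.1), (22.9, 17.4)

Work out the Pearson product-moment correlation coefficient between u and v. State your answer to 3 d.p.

n = 5, Σu = 120.8, Σv = 88.1, Σu² = 3118.34, Σv² = 1593.95, Σuv = 2216.49
nΣuv − ΣuΣv = 11082.45 − 10642.48 = 439.97
nΣu² − (Σu)² = 15591.7 − 14592.64 = 999.06; nΣv² − (Σv)² = 7969.75 − 7761.61 = 208.14
r = 439.97 / √(999.06 × 208.14) = 439.97 / 456.0092 ≈ 0.965

0.965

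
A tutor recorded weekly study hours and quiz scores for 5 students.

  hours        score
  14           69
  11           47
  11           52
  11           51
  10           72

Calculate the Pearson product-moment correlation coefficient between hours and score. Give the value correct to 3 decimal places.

0.268

n = 5, Σx = 57, Σy = 291, Σx² = 659, Σy² = 17459, Σxy = 3336
nΣxy − ΣxΣy = 16680 − 16587 = 93
nΣx² − (Σx)² = 3295 − 3249 = 46; nΣy² − (Σy)² = 87295 − 84681 = 2614
r = 93 / √(46 × 2614) = 93 / 346.7622 ≈ 0.268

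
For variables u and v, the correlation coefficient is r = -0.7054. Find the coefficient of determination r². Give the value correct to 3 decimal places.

0.498

r² = (-0.7054)² = 0.498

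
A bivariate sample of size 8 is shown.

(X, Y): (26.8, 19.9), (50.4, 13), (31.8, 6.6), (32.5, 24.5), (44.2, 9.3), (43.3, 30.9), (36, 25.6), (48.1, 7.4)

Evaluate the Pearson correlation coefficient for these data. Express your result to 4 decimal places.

n = 8, ΣX = 313.1, ΣY = 137.2, ΣX² = 12764.03, ΣY² = 2960.24, ΣXY = 5221.22
nΣXY − ΣXΣY = 41769.76 − 42957.32 = -1187.56
nΣX² − (ΣX)² = 102112.24 − 98031.61 = 4080.63; nΣY² − (ΣY)² = 23681.92 − 18823.84 = 4858.08
r = -1187.56 / √(4080.63 × 4858.08) = -1187.56 / 4452.4181 ≈ -0.2667

-0.2667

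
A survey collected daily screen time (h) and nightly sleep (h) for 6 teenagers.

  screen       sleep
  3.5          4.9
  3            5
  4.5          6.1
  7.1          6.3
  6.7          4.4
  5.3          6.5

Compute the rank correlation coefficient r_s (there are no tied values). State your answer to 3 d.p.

0.257

Rank screen: 2, 1, 3, 6, 5, 4
Rank sleep: 2, 3, 4, 5, 1, 6
d = rank(screen) − rank(sleep): 0, -2, -1, 1, 4, -2; Σd² = 26
ρ = 1 − 6Σd² / [n(n²−1)] = 1 − 6×26 / (6×35) = 1 − 156/210 ≈ 0.257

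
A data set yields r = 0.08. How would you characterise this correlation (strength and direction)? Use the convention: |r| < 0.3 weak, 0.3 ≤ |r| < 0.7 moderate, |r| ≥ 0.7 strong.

weak positive

r = 0.08 > 0 so the relationship is positive.
|r| = 0.08, which falls in the weak range.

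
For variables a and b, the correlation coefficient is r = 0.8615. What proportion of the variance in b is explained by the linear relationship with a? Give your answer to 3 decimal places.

0.742

r² = (0.8615)² = 0.742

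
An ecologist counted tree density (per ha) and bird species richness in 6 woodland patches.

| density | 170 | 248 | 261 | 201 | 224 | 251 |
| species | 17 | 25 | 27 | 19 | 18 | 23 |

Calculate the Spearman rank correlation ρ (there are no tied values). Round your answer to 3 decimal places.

0.886

Rank density: 1, 4, 6, 2, 3, 5
Rank species: 1, 5, 6, 3, 2, 4
d = rank(density) − rank(species): 0, -1, 0, -1, 1, 1; Σd² = 4
ρ = 1 − 6Σd² / [n(n²−1)] = 1 − 6×4 / (6×35) = 1 − 24/210 ≈ 0.886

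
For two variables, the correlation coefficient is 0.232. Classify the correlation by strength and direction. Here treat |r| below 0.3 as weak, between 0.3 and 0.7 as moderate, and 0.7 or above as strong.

weak positive

r = 0.232 > 0 so the relationship is positive.
|r| = 0.232, which falls in the weak range.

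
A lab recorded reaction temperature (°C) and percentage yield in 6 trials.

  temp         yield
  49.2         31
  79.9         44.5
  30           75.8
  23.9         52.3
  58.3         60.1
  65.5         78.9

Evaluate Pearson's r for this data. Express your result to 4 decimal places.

n = 6, Σx = 306.8, Σy = 342.6, Σx² = 17965, Σy² = 21259.4, Σxy = 17276.5
nΣxy − ΣxΣy = 103659 − 105109.68 = -1450.68
nΣx² − (Σx)² = 107790 − 94126.24 = 13663.76; nΣy² − (Σy)² = 127556.4 − 117374.76 = 10181.64
r = -1450.68 / √(13663.76 × 10181.64) = -1450.68 / 11794.8923 ≈ -0.1230

-0.1230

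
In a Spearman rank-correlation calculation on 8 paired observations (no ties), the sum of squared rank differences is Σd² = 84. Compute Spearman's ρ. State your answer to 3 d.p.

0.000

ρ = 1 − 6Σd² / [n(n²−1)] = 1 − 6×84 / (8×63)
  = 1 − 504/504 = 1 − 1.0000 ≈ 0.000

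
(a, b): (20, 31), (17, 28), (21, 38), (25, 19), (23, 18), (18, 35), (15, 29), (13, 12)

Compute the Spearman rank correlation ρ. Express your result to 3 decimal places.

0.119

Rank a: 5, 3, 6, 8, 7, 4, 2, 1
Rank b: 6, 4, 8, 3, 2, 7, 5, 1
d = rank(a) − rank(b): -1, -1, -2, 5, 5, -3, -3, 0; Σd² = 74
ρ = 1 − 6Σd² / [n(n²−1)] = 1 − 6×74 / (8×63) = 1 − 444/504 ≈ 0.119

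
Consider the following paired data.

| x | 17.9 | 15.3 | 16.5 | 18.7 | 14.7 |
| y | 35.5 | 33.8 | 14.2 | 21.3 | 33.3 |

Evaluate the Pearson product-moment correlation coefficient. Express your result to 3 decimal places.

n = 5, Σx = 83.1, Σy = 138.1, Σx² = 1392.53, Σy² = 4166.91, Σxy = 2274.71
nΣxy − ΣxΣy = 11373.55 − 11476.11 = -102.56
nΣx² − (Σx)² = 6962.65 − 6905.61 = 57.04; nΣy² − (Σy)² = 20834.55 − 19071.61 = 1762.94
r = -102.56 / √(57.04 × 1762.94) = -102.56 / 317.1090 ≈ -0.323

-0.323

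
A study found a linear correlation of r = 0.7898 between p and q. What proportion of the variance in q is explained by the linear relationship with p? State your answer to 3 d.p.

r² = (0.7898)² = 0.624

0.624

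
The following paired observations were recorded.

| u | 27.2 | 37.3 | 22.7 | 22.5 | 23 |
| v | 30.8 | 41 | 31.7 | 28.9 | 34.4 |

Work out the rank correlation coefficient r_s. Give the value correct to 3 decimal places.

0.700

Rank u: 4, 5, 2, 1, 3
Rank v: 2, 5, 3, 1, 4
d = rank(u) − rank(v): 2, 0, -1, 0, -1; Σd² = 6
ρ = 1 − 6Σd² / [n(n²−1)] = 1 − 6×6 / (5×24) = 1 − 36/120 ≈ 0.700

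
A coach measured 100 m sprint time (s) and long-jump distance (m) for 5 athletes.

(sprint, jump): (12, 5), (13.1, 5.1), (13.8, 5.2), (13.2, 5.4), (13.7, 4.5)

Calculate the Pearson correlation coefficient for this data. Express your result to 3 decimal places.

n = 5, Σx = 65.8, Σy = 25.2, Σx² = 867.98, Σy² = 127.46, Σxy = 331.5
nΣxy − ΣxΣy = 1657.5 − 1658.16 = -0.66
nΣx² − (Σx)² = 4339.9 − 4329.64 = 10.26; nΣy² − (Σy)² = 637.3 − 635.04 = 2.26
r = -0.66 / √(10.26 × 2.26) = -0.66 / 4.8154 ≈ -0.137

-0.137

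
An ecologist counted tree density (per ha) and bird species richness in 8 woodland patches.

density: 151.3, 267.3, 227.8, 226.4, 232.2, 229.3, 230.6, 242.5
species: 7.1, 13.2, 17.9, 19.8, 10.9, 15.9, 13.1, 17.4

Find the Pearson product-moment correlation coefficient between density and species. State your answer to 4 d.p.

0.5518

n = 8, Σx = 1807.4, Σy = 115.3, Σx² = 415968.72, Σy² = 1783.09, Σxy = 26580.14
nΣxy − ΣxΣy = 212641.12 − 208393.22 = 4247.9
nΣx² − (Σx)² = 3327749.76 − 3266694.76 = 61055; nΣy² − (Σy)² = 14264.72 − 13294.09 = 970.63
r = 4247.9 / √(61055 × 970.63) = 4247.9 / 7698.1696 ≈ 0.5518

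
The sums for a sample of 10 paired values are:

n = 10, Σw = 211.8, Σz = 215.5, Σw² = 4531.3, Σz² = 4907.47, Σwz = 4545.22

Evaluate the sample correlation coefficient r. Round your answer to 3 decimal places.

r = (nΣwz − ΣwΣz) / √[(nΣw² − (Σw)²)(nΣz² − (Σz)²)]
Numerator: 10×4545.22 − 211.8×215.5 = -190.7
Denominator: √[(45313 − 44859.24)(49074.7 − 46440.25)] = √[453.76 × 2634.45] = 1093.3472
r = -190.7 / 1093.3472 ≈ -0.174

-0.174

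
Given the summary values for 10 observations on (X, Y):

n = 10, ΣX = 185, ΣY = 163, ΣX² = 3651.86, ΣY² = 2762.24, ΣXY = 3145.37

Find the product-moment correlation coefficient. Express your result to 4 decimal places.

0.8355

r = (nΣXY − ΣXΣY) / √[(nΣX² − (ΣX)²)(nΣY² − (ΣY)²)]
Numerator: 10×3145.37 − 185×163 = 1298.7
Denominator: √[(36518.6 − 34225)(27622.4 − 26569)] = √[2293.6 × 1053.4] = 1554.3739
r = 1298.7 / 1554.3739 ≈ 0.8355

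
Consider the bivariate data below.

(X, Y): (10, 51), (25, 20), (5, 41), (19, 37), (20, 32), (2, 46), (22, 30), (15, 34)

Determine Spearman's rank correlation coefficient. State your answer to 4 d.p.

-0.9048

Rank X: 3, 8, 2, 5, 6, 1, 7, 4
Rank Y: 8, 1, 6, 5, 3, 7, 2, 4
d = rank(X) − rank(Y): -5, 7, -4, 0, 3, -6, 5, 0; Σd² = 160
ρ = 1 − 6Σd² / [n(n²−1)] = 1 − 6×160 / (8×63) = 1 − 960/504 ≈ -0.9048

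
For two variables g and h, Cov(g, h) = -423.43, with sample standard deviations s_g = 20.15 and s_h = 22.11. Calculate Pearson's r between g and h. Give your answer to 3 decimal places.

-0.950

r = Cov(g,h) / (s_g · s_h) = -423.43 / (20.15 × 22.11)
  = -423.43 / 445.5165 ≈ -0.950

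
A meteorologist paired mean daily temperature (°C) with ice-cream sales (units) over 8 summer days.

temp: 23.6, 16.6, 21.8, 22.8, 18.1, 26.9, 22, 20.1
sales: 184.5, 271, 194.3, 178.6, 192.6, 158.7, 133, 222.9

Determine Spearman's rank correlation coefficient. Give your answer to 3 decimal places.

Rank temp: 7, 1, 4, 6, 2, 8, 5, 3
Rank sales: 4, 8, 6, 3, 5, 2, 1, 7
d = rank(temp) − rank(sales): 3, -7, -2, 3, -3, 6, 4, -4; Σd² = 148
ρ = 1 − 6Σd² / [n(n²−1)] = 1 − 6×148 / (8×63) = 1 − 888/504 ≈ -0.762

-0.762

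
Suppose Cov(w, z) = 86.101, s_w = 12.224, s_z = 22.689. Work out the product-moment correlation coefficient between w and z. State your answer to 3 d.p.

0.310

r = Cov(w,z) / (s_w · s_z) = 86.101 / (12.224 × 22.689)
  = 86.101 / 277.3503 ≈ 0.310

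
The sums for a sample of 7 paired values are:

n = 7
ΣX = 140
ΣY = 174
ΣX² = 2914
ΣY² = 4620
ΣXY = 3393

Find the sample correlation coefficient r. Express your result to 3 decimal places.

-0.475

r = (nΣXY − ΣXΣY) / √[(nΣX² − (ΣX)²)(nΣY² − (ΣY)²)]
Numerator: 7×3393 − 140×174 = -609
Denominator: √[(20398 − 19600)(32340 − 30276)] = √[798 × 2064] = 1283.3830
r = -609 / 1283.3830 ≈ -0.475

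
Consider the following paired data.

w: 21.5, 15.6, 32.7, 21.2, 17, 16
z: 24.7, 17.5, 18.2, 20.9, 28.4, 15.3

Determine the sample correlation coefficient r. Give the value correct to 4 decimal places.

-0.0852

n = 6, Σw = 124, Σz = 125, Σw² = 2769.34, Σz² = 2725.04, Σwz = 2569.87
nΣwz − ΣwΣz = 15419.22 − 15500 = -80.78
nΣw² − (Σw)² = 16616.04 − 15376 = 1240.04; nΣz² − (Σz)² = 16350.24 − 15625 = 725.24
r = -80.78 / √(1240.04 × 725.24) = -80.78 / 948.3283 ≈ -0.0852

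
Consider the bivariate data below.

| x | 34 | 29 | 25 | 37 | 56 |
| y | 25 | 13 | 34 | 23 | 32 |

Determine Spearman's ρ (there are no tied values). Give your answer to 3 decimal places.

Rank x: 3, 2, 1, 4, 5
Rank y: 3, 1, 5, 2, 4
d = rank(x) − rank(y): 0, 1, -4, 2, 1; Σd² = 22
ρ = 1 − 6Σd² / [n(n²−1)] = 1 − 6×22 / (5×24) = 1 − 132/120 ≈ -0.100

-0.100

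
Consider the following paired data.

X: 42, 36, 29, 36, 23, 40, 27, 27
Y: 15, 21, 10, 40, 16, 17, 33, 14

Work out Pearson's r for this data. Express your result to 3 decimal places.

0.076

n = 8, ΣX = 260, ΣY = 166, ΣX² = 8784, ΣY² = 4196, ΣXY = 5433
nΣXY − ΣXΣY = 43464 − 43160 = 304
nΣX² − (ΣX)² = 70272 − 67600 = 2672; nΣY² − (ΣY)² = 33568 − 27556 = 6012
r = 304 / √(2672 × 6012) = 304 / 4008.0000 ≈ 0.076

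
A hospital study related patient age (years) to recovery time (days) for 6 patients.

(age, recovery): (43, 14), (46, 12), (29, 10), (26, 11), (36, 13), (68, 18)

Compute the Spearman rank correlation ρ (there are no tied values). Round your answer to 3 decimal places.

Rank age: 4, 5, 2, 1, 3, 6
Rank recovery: 5, 3, 1, 2, 4, 6
d = rank(age) − rank(recovery): -1, 2, 1, -1, -1, 0; Σd² = 8
ρ = 1 − 6Σd² / [n(n²−1)] = 1 − 6×8 / (6×35) = 1 − 48/210 ≈ 0.771

0.771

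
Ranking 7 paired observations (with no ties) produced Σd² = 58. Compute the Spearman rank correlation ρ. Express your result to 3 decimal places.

ρ = 1 − 6Σd² / [n(n²−1)] = 1 − 6×58 / (7×48)
  = 1 − 348/336 = 1 − 1.0357 ≈ -0.036

-0.036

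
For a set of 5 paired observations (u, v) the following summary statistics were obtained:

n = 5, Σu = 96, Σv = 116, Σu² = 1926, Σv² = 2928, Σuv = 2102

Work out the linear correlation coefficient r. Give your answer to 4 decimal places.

r = (nΣuv − ΣuΣv) / √[(nΣu² − (Σu)²)(nΣv² − (Σv)²)]
Numerator: 5×2102 − 96×116 = -626
Denominator: √[(9630 − 9216)(14640 − 13456)] = √[414 × 1184] = 700.1257
r = -626 / 700.1257 ≈ -0.8941

-0.8941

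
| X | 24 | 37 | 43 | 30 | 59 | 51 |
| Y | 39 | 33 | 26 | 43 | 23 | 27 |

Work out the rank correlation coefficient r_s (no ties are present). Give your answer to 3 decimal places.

-0.886

Rank X: 1, 3, 4, 2, 6, 5
Rank Y: 5, 4, 2, 6, 1, 3
d = rank(X) − rank(Y): -4, -1, 2, -4, 5, 2; Σd² = 66
ρ = 1 − 6Σd² / [n(n²−1)] = 1 − 6×66 / (6×35) = 1 − 396/210 ≈ -0.886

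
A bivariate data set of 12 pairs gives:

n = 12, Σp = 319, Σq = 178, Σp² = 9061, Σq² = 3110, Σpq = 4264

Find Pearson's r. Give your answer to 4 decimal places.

r = (nΣpq − ΣpΣq) / √[(nΣp² − (Σp)²)(nΣq² − (Σq)²)]
Numerator: 12×4264 − 319×178 = -5614
Denominator: √[(108732 − 101761)(37320 − 31684)] = √[6971 × 5636] = 6268.0584
r = -5614 / 6268.0584 ≈ -0.8957

-0.8957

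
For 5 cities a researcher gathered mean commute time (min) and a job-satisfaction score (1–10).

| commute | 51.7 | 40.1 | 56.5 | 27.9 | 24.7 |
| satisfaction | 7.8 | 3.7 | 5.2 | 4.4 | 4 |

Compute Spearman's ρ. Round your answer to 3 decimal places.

Rank commute: 4, 3, 5, 2, 1
Rank satisfaction: 5, 1, 4, 3, 2
d = rank(commute) − rank(satisfaction): -1, 2, 1, -1, -1; Σd² = 8
ρ = 1 − 6Σd² / [n(n²−1)] = 1 − 6×8 / (5×24) = 1 − 48/120 ≈ 0.600

0.600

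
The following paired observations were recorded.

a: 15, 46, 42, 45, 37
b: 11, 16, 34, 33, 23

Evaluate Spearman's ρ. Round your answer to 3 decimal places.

Rank a: 1, 5, 3, 4, 2
Rank b: 1, 2, 5, 4, 3
d = rank(a) − rank(b): 0, 3, -2, 0, -1; Σd² = 14
ρ = 1 − 6Σd² / [n(n²−1)] = 1 − 6×14 / (5×24) = 1 − 84/120 ≈ 0.300

0.300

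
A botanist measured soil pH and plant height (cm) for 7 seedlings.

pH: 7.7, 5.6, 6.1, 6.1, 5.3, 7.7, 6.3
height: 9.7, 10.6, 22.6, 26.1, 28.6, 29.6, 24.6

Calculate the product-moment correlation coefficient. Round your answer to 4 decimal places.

-0.1262

n = 7, Σx = 44.8, Σy = 151.8, Σx² = 292.14, Σy² = 3697.7, Σxy = 965.6
nΣxy − ΣxΣy = 6759.2 − 6800.64 = -41.44
nΣx² − (Σx)² = 2044.98 − 2007.04 = 37.94; nΣy² − (Σy)² = 25883.9 − 23043.24 = 2840.66
r = -41.44 / √(37.94 × 2840.66) = -41.44 / 328.2905 ≈ -0.1262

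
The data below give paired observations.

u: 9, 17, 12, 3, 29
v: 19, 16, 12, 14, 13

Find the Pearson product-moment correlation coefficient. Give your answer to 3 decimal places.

n = 5, Σu = 70, Σv = 74, Σu² = 1364, Σv² = 1126, Σuv = 1006
nΣuv − ΣuΣv = 5030 − 5180 = -150
nΣu² − (Σu)² = 6820 − 4900 = 1920; nΣv² − (Σv)² = 5630 − 5476 = 154
r = -150 / √(1920 × 154) = -150 / 543.7647 ≈ -0.276

-0.276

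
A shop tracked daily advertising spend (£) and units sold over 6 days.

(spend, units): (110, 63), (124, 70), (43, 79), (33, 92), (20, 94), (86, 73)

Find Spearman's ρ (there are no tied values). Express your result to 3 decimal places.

Rank spend: 5, 6, 3, 2, 1, 4
Rank units: 1, 2, 4, 5, 6, 3
d = rank(spend) − rank(units): 4, 4, -1, -3, -5, 1; Σd² = 68
ρ = 1 − 6Σd² / [n(n²−1)] = 1 − 6×68 / (6×35) = 1 − 408/210 ≈ -0.943

-0.943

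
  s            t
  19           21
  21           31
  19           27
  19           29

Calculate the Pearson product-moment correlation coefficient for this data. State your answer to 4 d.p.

n = 4, Σs = 78, Σt = 108, Σs² = 1524, Σt² = 2972, Σst = 2114
nΣst − ΣsΣt = 8456 − 8424 = 32
nΣs² − (Σs)² = 6096 − 6084 = 12; nΣt² − (Σt)² = 11888 − 11664 = 224
r = 32 / √(12 × 224) = 32 / 51.8459 ≈ 0.6172

0.6172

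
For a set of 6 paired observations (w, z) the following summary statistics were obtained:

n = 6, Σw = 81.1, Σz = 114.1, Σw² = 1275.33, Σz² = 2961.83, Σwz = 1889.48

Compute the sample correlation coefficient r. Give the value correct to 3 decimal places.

r = (nΣwz − ΣwΣz) / √[(nΣw² − (Σw)²)(nΣz² − (Σz)²)]
Numerator: 6×1889.48 − 81.1×114.1 = 2083.37
Denominator: √[(7651.98 − 6577.21)(17770.98 − 13018.81)] = √[1074.77 × 4752.17] = 2259.9756
r = 2083.37 / 2259.9756 ≈ 0.922

0.922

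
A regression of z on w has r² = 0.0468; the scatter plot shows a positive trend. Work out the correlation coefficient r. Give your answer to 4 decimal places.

|r| = √0.0468 = 0.2163
The association is positive, so r = 0.2163.

0.2163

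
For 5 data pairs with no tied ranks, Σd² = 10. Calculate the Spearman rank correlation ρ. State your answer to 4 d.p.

ρ = 1 − 6Σd² / [n(n²−1)] = 1 − 6×10 / (5×24)
  = 1 − 60/120 = 1 − 0.50000 ≈ 0.5000

0.5000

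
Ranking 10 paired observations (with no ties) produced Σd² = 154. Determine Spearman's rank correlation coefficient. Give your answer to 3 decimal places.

0.067

ρ = 1 − 6Σd² / [n(n²−1)] = 1 − 6×154 / (10×99)
  = 1 − 924/990 = 1 − 0.9333 ≈ 0.067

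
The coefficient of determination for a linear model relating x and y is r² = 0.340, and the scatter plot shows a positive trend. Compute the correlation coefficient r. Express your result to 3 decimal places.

0.583

|r| = √0.340 = 0.583
The association is positive, so r = 0.583.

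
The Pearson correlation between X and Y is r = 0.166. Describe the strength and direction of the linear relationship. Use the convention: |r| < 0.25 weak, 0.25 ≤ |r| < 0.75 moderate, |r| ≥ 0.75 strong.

weak positive

r = 0.166 > 0 so the relationship is positive.
|r| = 0.166, which falls in the weak range.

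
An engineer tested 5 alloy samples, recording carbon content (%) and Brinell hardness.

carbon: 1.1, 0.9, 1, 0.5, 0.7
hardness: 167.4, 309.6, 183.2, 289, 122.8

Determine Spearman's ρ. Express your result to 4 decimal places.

Rank carbon: 5, 3, 4, 1, 2
Rank hardness: 2, 5, 3, 4, 1
d = rank(carbon) − rank(hardness): 3, -2, 1, -3, 1; Σd² = 24
ρ = 1 − 6Σd² / [n(n²−1)] = 1 − 6×24 / (5×24) = 1 − 144/120 ≈ -0.2000

-0.2000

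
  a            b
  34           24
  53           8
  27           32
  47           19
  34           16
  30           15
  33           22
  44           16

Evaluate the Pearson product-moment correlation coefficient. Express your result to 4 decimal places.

n = 8, Σa = 302, Σb = 152, Σa² = 11984, Σb² = 3246, Σab = 5421
nΣab − ΣaΣb = 43368 − 45904 = -2536
nΣa² − (Σa)² = 95872 − 91204 = 4668; nΣb² − (Σb)² = 25968 − 23104 = 2864
r = -2536 / √(4668 × 2864) = -2536 / 3656.3851 ≈ -0.6936

-0.6936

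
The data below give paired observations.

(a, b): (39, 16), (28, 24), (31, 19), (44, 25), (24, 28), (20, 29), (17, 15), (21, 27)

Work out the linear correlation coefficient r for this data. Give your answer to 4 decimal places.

-0.1775

n = 8, Σa = 224, Σb = 183, Σa² = 6908, Σb² = 4397, Σab = 5059
nΣab − ΣaΣb = 40472 − 40992 = -520
nΣa² − (Σa)² = 55264 − 50176 = 5088; nΣb² − (Σb)² = 35176 − 33489 = 1687
r = -520 / √(5088 × 1687) = -520 / 2929.7536 ≈ -0.1775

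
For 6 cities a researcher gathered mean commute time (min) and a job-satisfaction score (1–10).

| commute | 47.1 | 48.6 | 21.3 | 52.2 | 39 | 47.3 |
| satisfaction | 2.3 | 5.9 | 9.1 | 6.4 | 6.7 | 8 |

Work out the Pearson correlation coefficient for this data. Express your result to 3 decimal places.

-0.553

n = 6, Σx = 255.5, Σy = 38.4, Σx² = 11517.19, Σy² = 272.76, Σxy = 1562.68
nΣxy − ΣxΣy = 9376.08 − 9811.2 = -435.12
nΣx² − (Σx)² = 69103.14 − 65280.25 = 3822.89; nΣy² − (Σy)² = 1636.56 − 1474.56 = 162
r = -435.12 / √(3822.89 × 162) = -435.12 / 786.9614 ≈ -0.553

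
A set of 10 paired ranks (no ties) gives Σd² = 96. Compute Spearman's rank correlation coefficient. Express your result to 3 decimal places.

ρ = 1 − 6Σd² / [n(n²−1)] = 1 − 6×96 / (10×99)
  = 1 − 576/990 = 1 − 0.5818 ≈ 0.418

0.418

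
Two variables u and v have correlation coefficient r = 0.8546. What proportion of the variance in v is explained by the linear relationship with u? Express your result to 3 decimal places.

0.730

r² = (0.8546)² = 0.730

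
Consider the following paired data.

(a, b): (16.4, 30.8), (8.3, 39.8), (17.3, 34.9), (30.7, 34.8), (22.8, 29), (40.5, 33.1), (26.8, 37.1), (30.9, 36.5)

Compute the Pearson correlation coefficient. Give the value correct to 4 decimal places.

n = 8, Σa = 193.7, Σb = 276, Σa² = 5412.77, Σb² = 9607, Σab = 6631.47
nΣab − ΣaΣb = 53051.76 − 53461.2 = -409.44
nΣa² − (Σa)² = 43302.16 − 37519.69 = 5782.47; nΣb² − (Σb)² = 76856 − 76176 = 680
r = -409.44 / √(5782.47 × 680) = -409.44 / 1982.9472 ≈ -0.2065

-0.2065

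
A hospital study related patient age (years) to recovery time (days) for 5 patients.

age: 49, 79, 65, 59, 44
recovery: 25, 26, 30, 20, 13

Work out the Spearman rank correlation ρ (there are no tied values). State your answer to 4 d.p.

Rank age: 2, 5, 4, 3, 1
Rank recovery: 3, 4, 5, 2, 1
d = rank(age) − rank(recovery): -1, 1, -1, 1, 0; Σd² = 4
ρ = 1 − 6Σd² / [n(n²−1)] = 1 − 6×4 / (5×24) = 1 − 24/120 ≈ 0.8000

0.8000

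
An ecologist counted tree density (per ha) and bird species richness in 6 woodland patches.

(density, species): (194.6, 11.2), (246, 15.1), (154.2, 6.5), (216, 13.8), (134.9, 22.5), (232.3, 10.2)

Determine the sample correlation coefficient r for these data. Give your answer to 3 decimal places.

-0.240

n = 6, Σx = 1178, Σy = 79.3, Σx² = 240980.1, Σy² = 1196.43, Σxy = 15281.93
nΣxy − ΣxΣy = 91691.58 − 93415.4 = -1723.82
nΣx² − (Σx)² = 1445880.6 − 1387684 = 58196.6; nΣy² − (Σy)² = 7178.58 − 6288.49 = 890.09
r = -1723.82 / √(58196.6 × 890.09) = -1723.82 / 7197.2364 ≈ -0.240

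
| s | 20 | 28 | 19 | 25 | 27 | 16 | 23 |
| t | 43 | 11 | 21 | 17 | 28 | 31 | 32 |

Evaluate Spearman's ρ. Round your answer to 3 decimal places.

Rank s: 3, 7, 2, 5, 6, 1, 4
Rank t: 7, 1, 3, 2, 4, 5, 6
d = rank(s) − rank(t): -4, 6, -1, 3, 2, -4, -2; Σd² = 86
ρ = 1 − 6Σd² / [n(n²−1)] = 1 − 6×86 / (7×48) = 1 − 516/336 ≈ -0.536

-0.536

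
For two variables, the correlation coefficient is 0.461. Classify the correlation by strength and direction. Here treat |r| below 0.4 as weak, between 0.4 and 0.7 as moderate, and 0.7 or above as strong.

r = 0.461 > 0 so the relationship is positive.
|r| = 0.461, which falls in the moderate range.

moderate positive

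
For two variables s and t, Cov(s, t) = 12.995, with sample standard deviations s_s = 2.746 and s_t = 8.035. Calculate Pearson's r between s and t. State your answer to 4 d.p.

r = Cov(s,t) / (s_s · s_t) = 12.995 / (2.746 × 8.035)
  = 12.995 / 22.0641 ≈ 0.5890

0.5890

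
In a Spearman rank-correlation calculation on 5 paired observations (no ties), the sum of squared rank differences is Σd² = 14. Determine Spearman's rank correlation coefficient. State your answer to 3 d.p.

0.300

ρ = 1 − 6Σd² / [n(n²−1)] = 1 − 6×14 / (5×24)
  = 1 − 84/120 = 1 − 0.7000 ≈ 0.300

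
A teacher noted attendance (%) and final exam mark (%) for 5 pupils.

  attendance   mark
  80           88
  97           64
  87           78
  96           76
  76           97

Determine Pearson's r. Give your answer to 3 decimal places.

-0.937

n = 5, Σx = 436, Σy = 403, Σx² = 38370, Σy² = 33109, Σxy = 34702
nΣxy − ΣxΣy = 173510 − 175708 = -2198
nΣx² − (Σx)² = 191850 − 190096 = 1754; nΣy² − (Σy)² = 165545 − 162409 = 3136
r = -2198 / √(1754 × 3136) = -2198 / 2345.3239 ≈ -0.937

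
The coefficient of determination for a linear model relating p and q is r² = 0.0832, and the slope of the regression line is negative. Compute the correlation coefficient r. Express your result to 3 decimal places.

|r| = √0.0832 = 0.288
The association is negative, so r = −0.288.

-0.288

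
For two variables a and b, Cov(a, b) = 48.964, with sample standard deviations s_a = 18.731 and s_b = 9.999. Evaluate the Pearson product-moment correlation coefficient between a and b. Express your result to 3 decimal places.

r = Cov(a,b) / (s_a · s_b) = 48.964 / (18.731 × 9.999)
  = 48.964 / 187.2913 ≈ 0.261

0.261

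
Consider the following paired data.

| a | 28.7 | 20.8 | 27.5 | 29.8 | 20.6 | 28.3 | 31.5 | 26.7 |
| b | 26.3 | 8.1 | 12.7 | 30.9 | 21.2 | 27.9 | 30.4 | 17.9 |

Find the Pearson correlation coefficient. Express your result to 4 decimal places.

n = 8, Σa = 213.9, Σb = 175.4, Σa² = 5831.01, Σb² = 4345.82, Σab = 4855.18
nΣab − ΣaΣb = 38841.44 − 37518.06 = 1323.38
nΣa² − (Σa)² = 46648.08 − 45753.21 = 894.87; nΣb² − (Σb)² = 34766.56 − 30765.16 = 4001.4
r = 1323.38 / √(894.87 × 4001.4) = 1323.38 / 1892.2824 ≈ 0.6994

0.6994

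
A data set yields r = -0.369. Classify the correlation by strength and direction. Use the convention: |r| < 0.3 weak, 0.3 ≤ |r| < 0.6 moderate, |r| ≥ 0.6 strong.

r = -0.369 < 0 so the relationship is negative.
|r| = 0.369, which falls in the moderate range.

moderate negative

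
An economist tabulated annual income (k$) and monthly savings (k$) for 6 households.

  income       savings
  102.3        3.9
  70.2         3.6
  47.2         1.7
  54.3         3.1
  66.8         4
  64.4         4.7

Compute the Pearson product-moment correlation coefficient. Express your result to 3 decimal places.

0.532

n = 6, Σx = 405.2, Σy = 21, Σx² = 29179.26, Σy² = 78.76, Σxy = 1470.14
nΣxy − ΣxΣy = 8820.84 − 8509.2 = 311.64
nΣx² − (Σx)² = 175075.56 − 164187.04 = 10888.52; nΣy² − (Σy)² = 472.56 − 441 = 31.56
r = 311.64 / √(10888.52 × 31.56) = 311.64 / 586.2096 ≈ 0.532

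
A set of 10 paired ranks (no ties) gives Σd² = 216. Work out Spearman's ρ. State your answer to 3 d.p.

ρ = 1 − 6Σd² / [n(n²−1)] = 1 − 6×216 / (10×99)
  = 1 − 1296/990 = 1 − 1.3091 ≈ -0.309

-0.309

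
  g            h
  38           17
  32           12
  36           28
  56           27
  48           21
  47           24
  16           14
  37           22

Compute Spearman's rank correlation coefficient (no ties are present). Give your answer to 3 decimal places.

0.500

Rank g: 5, 2, 3, 8, 7, 6, 1, 4
Rank h: 3, 1, 8, 7, 4, 6, 2, 5
d = rank(g) − rank(h): 2, 1, -5, 1, 3, 0, -1, -1; Σd² = 42
ρ = 1 − 6Σd² / [n(n²−1)] = 1 − 6×42 / (8×63) = 1 − 252/504 ≈ 0.500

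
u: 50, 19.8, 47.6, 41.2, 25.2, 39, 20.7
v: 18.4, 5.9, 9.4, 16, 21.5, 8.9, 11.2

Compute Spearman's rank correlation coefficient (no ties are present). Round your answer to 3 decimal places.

Rank u: 7, 1, 6, 5, 3, 4, 2
Rank v: 6, 1, 3, 5, 7, 2, 4
d = rank(u) − rank(v): 1, 0, 3, 0, -4, 2, -2; Σd² = 34
ρ = 1 − 6Σd² / [n(n²−1)] = 1 − 6×34 / (7×48) = 1 − 204/336 ≈ 0.393

0.393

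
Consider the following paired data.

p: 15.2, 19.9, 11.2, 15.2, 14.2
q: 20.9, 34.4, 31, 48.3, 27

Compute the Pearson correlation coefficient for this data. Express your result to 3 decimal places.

n = 5, Σp = 75.7, Σq = 161.6, Σp² = 1185.17, Σq² = 5643.06, Σpq = 2467
nΣpq − ΣpΣq = 12335 − 12233.12 = 101.88
nΣp² − (Σp)² = 5925.85 − 5730.49 = 195.36; nΣq² − (Σq)² = 28215.3 − 26114.56 = 2100.74
r = 101.88 / √(195.36 × 2100.74) = 101.88 / 640.6251 ≈ 0.159

0.159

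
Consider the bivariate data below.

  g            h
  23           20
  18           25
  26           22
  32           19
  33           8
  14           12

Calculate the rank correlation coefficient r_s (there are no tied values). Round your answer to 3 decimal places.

-0.371

Rank g: 3, 2, 4, 5, 6, 1
Rank h: 4, 6, 5, 3, 1, 2
d = rank(g) − rank(h): -1, -4, -1, 2, 5, -1; Σd² = 48
ρ = 1 − 6Σd² / [n(n²−1)] = 1 − 6×48 / (6×35) = 1 − 288/210 ≈ -0.371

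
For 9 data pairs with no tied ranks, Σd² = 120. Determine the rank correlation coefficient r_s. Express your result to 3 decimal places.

ρ = 1 − 6Σd² / [n(n²−1)] = 1 − 6×120 / (9×80)
  = 1 − 720/720 = 1 − 1.0000 ≈ 0.000

0.000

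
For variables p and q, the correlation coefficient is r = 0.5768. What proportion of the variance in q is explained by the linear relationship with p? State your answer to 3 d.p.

r² = (0.5768)² = 0.333

0.333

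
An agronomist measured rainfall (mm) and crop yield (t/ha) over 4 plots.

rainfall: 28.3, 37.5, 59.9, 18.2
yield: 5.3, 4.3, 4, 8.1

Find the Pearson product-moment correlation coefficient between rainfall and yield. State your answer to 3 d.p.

n = 4, Σx = 143.9, Σy = 21.7, Σx² = 6126.39, Σy² = 128.19, Σxy = 698.26
nΣxy − ΣxΣy = 2793.04 − 3122.63 = -329.59
nΣx² − (Σx)² = 24505.56 − 20707.21 = 3798.35; nΣy² − (Σy)² = 512.76 − 470.89 = 41.87
r = -329.59 / √(3798.35 × 41.87) = -329.59 / 398.7943 ≈ -0.826

-0.826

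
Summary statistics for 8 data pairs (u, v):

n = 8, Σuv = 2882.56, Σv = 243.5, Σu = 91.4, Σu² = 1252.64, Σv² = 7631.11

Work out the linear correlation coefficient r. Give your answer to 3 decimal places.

0.470

r = (nΣuv − ΣuΣv) / √[(nΣu² − (Σu)²)(nΣv² − (Σv)²)]
Numerator: 8×2882.56 − 91.4×243.5 = 804.58
Denominator: √[(10021.12 − 8353.96)(61048.88 − 59292.25)] = √[1667.16 × 1756.63] = 1711.3104
r = 804.58 / 1711.3104 ≈ 0.470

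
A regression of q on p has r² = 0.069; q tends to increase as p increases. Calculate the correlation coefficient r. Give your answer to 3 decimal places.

0.263

|r| = √0.069 = 0.263
The association is positive, so r = 0.263.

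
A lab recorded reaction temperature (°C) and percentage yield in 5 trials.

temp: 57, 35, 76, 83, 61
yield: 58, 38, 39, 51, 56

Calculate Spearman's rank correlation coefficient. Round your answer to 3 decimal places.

Rank temp: 2, 1, 4, 5, 3
Rank yield: 5, 1, 2, 3, 4
d = rank(temp) − rank(yield): -3, 0, 2, 2, -1; Σd² = 18
ρ = 1 − 6Σd² / [n(n²−1)] = 1 − 6×18 / (5×24) = 1 − 108/120 ≈ 0.100

0.100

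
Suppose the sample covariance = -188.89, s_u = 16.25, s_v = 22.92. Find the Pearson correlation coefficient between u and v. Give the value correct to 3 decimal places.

r = Cov(u,v) / (s_u · s_v) = -188.89 / (16.25 × 22.92)
  = -188.89 / 372.4500 ≈ -0.507

-0.507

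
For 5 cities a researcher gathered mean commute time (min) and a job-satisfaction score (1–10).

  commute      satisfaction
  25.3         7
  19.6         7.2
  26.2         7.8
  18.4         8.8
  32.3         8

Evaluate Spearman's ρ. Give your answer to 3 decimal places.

Rank commute: 3, 2, 4, 1, 5
Rank satisfaction: 1, 2, 3, 5, 4
d = rank(commute) − rank(satisfaction): 2, 0, 1, -4, 1; Σd² = 22
ρ = 1 − 6Σd² / [n(n²−1)] = 1 − 6×22 / (5×24) = 1 − 132/120 ≈ -0.100

-0.100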